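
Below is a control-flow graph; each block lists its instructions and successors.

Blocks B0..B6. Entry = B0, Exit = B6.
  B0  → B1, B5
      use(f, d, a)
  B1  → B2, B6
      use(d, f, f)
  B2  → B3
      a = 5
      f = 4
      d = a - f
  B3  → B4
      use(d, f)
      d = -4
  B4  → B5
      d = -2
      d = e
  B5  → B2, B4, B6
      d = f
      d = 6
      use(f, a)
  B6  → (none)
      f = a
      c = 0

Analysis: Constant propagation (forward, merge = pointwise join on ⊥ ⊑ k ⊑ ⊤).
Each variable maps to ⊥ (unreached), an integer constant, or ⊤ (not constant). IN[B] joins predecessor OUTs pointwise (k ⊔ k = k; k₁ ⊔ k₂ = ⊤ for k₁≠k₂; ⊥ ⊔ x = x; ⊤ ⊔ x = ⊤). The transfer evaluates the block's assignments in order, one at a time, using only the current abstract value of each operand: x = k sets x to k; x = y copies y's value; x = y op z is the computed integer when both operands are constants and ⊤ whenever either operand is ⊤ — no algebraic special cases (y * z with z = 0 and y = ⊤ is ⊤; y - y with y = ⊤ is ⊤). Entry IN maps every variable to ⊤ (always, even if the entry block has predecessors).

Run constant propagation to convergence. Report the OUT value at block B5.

Answer: {a: ⊤, b: ⊤, c: ⊤, d: 6, e: ⊤, f: ⊤}

Working:
Fixpoint table:
  B0:   IN=(all ⊤)   OUT=(all ⊤)
  B1:   IN=(all ⊤)   OUT=(all ⊤)
  B2:   IN=(all ⊤)   OUT={a:5, d:1, f:4; rest ⊤}
  B3:   IN={a:5, d:1, f:4; rest ⊤}   OUT={a:5, d:-4, f:4; rest ⊤}
  B4:   IN=(all ⊤)   OUT=(all ⊤)
  B5:   IN=(all ⊤)   OUT={d:6; rest ⊤}
  B6:   IN=(all ⊤)   OUT={c:0; rest ⊤}

Merge at B5: IN[B5] = OUT[B0] ⊔ OUT[B4] = {a: ⊤, b: ⊤, c: ⊤, d: ⊤, e: ⊤, f: ⊤}
Applying B5's transfer function to that IN value gives OUT[B5] (row B5 above).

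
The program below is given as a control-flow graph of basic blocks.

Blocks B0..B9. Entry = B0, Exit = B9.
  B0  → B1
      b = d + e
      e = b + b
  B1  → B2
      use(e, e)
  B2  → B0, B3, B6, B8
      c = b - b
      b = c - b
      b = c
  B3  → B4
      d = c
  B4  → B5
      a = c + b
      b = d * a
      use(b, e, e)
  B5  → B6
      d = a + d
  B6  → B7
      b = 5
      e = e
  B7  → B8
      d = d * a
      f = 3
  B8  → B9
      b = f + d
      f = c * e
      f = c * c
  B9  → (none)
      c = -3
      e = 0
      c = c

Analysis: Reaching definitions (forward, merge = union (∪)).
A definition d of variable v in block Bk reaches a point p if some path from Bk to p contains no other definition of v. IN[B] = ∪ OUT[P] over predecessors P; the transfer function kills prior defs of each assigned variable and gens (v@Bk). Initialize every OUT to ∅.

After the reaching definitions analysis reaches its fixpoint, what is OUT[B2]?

Answer: {b@B2, c@B2, e@B0}

Derivation:
Fixpoint table:
  B0:  IN={b@B2, c@B2, e@B0}  OUT={b@B0, c@B2, e@B0}
  B1:  IN={b@B0, c@B2, e@B0}  OUT={b@B0, c@B2, e@B0}
  B2:  IN={b@B0, c@B2, e@B0}  OUT={b@B2, c@B2, e@B0}
  B3:  IN={b@B2, c@B2, e@B0}  OUT={b@B2, c@B2, d@B3, e@B0}
  B4:  IN={b@B2, c@B2, d@B3, e@B0}  OUT={a@B4, b@B4, c@B2, d@B3, e@B0}
  B5:  IN={a@B4, b@B4, c@B2, d@B3, e@B0}  OUT={a@B4, b@B4, c@B2, d@B5, e@B0}
  B6:  IN={a@B4, b@B2, b@B4, c@B2, d@B5, e@B0}  OUT={a@B4, b@B6, c@B2, d@B5, e@B6}
  B7:  IN={a@B4, b@B6, c@B2, d@B5, e@B6}  OUT={a@B4, b@B6, c@B2, d@B7, e@B6, f@B7}
  B8:  IN={a@B4, b@B2, b@B6, c@B2, d@B7, e@B0, e@B6, f@B7}  OUT={a@B4, b@B8, c@B2, d@B7, e@B0, e@B6, f@B8}
  B9:  IN={a@B4, b@B8, c@B2, d@B7, e@B0, e@B6, f@B8}  OUT={a@B4, b@B8, c@B9, d@B7, e@B9, f@B8}

Merge at B2: IN[B2] = OUT[B1] = {b@B0, c@B2, e@B0}
Applying B2's transfer function to that IN value gives OUT[B2] (row B2 above).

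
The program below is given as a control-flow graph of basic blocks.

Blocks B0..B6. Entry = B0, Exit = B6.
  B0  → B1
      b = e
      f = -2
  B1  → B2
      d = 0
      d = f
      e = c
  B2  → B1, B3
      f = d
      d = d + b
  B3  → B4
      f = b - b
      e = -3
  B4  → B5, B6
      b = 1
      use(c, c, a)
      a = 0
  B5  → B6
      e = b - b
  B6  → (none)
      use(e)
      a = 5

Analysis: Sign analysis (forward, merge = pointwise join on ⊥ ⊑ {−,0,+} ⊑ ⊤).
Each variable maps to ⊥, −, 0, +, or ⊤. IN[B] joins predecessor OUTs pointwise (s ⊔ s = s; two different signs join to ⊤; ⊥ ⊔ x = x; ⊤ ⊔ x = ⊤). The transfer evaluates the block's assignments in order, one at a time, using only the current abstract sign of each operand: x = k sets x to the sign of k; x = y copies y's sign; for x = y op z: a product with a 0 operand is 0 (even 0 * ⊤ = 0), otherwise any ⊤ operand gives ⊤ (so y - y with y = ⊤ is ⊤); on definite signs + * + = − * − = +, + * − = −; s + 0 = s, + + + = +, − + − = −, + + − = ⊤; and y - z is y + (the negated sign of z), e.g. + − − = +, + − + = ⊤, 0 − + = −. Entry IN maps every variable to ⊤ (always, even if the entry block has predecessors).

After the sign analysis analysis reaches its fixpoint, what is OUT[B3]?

Answer: {a: ⊤, b: ⊤, c: ⊤, d: ⊤, e: -, f: ⊤}

Working:
Converged values:
  B0:   IN=(all ⊤)   OUT={f:-; rest ⊤}
  B1:   IN={f:-; rest ⊤}   OUT={d:-, f:-; rest ⊤}
  B2:   IN={d:-, f:-; rest ⊤}   OUT={f:-; rest ⊤}
  B3:   IN={f:-; rest ⊤}   OUT={e:-; rest ⊤}
  B4:   IN={e:-; rest ⊤}   OUT={a:0, b:+, e:-; rest ⊤}
  B5:   IN={a:0, b:+, e:-; rest ⊤}   OUT={a:0, b:+; rest ⊤}
  B6:   IN={a:0, b:+; rest ⊤}   OUT={a:+, b:+; rest ⊤}

Merge at B3: IN[B3] = OUT[B2] = {a: ⊤, b: ⊤, c: ⊤, d: ⊤, e: ⊤, f: -}
Applying B3's transfer function to that IN value gives OUT[B3] (row B3 above).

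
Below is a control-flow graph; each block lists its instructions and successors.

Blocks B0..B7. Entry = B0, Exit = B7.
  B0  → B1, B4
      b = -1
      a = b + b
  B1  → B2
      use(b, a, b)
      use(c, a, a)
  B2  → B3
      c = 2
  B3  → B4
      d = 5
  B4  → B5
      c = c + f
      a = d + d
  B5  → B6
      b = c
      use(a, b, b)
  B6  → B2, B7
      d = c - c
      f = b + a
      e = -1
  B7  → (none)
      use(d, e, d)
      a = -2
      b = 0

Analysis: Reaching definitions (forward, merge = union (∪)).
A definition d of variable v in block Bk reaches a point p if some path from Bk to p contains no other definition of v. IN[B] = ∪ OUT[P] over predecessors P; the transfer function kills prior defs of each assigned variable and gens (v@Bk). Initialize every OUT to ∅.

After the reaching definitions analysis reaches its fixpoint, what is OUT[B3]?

Answer: {a@B0, a@B4, b@B0, b@B5, c@B2, d@B3, e@B6, f@B6}

Trace:
Converged values:
  B0:  IN={}  OUT={a@B0, b@B0}
  B1:  IN={a@B0, b@B0}  OUT={a@B0, b@B0}
  B2:  IN={a@B0, a@B4, b@B0, b@B5, c@B4, d@B6, e@B6, f@B6}  OUT={a@B0, a@B4, b@B0, b@B5, c@B2, d@B6, e@B6, f@B6}
  B3:  IN={a@B0, a@B4, b@B0, b@B5, c@B2, d@B6, e@B6, f@B6}  OUT={a@B0, a@B4, b@B0, b@B5, c@B2, d@B3, e@B6, f@B6}
  B4:  IN={a@B0, a@B4, b@B0, b@B5, c@B2, d@B3, e@B6, f@B6}  OUT={a@B4, b@B0, b@B5, c@B4, d@B3, e@B6, f@B6}
  B5:  IN={a@B4, b@B0, b@B5, c@B4, d@B3, e@B6, f@B6}  OUT={a@B4, b@B5, c@B4, d@B3, e@B6, f@B6}
  B6:  IN={a@B4, b@B5, c@B4, d@B3, e@B6, f@B6}  OUT={a@B4, b@B5, c@B4, d@B6, e@B6, f@B6}
  B7:  IN={a@B4, b@B5, c@B4, d@B6, e@B6, f@B6}  OUT={a@B7, b@B7, c@B4, d@B6, e@B6, f@B6}

Merge at B3: IN[B3] = OUT[B2] = {a@B0, a@B4, b@B0, b@B5, c@B2, d@B6, e@B6, f@B6}
Applying B3's transfer function to that IN value gives OUT[B3] (row B3 above).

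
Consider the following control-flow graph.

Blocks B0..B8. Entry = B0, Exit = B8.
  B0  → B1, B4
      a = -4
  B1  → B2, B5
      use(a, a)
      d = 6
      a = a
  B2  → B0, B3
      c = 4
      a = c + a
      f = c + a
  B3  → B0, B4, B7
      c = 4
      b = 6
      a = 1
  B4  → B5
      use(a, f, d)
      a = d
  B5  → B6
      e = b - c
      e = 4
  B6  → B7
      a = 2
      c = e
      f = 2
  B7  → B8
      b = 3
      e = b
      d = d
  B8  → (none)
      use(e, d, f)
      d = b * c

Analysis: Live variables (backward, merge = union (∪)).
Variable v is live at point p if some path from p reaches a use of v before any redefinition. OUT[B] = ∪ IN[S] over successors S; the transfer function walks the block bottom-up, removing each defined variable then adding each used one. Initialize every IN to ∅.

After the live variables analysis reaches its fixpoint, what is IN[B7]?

Answer: {c, d, f}

Trace:
Converged values:
  B0:   IN={b, c, d, f}   OUT={a, b, c, d, f}
  B1:   IN={a, b, c}   OUT={a, b, c, d}
  B2:   IN={a, b, d}   OUT={b, c, d, f}
  B3:   IN={d, f}   OUT={a, b, c, d, f}
  B4:   IN={a, b, c, d, f}   OUT={b, c, d}
  B5:   IN={b, c, d}   OUT={d, e}
  B6:   IN={d, e}   OUT={c, d, f}
  B7:   IN={c, d, f}   OUT={b, c, d, e, f}
  B8:   IN={b, c, d, e, f}   OUT={}

Merge at B7: OUT[B7] = IN[B8] = {b, c, d, e, f}
Applying B7's transfer function to that OUT value gives IN[B7] (row B7 above).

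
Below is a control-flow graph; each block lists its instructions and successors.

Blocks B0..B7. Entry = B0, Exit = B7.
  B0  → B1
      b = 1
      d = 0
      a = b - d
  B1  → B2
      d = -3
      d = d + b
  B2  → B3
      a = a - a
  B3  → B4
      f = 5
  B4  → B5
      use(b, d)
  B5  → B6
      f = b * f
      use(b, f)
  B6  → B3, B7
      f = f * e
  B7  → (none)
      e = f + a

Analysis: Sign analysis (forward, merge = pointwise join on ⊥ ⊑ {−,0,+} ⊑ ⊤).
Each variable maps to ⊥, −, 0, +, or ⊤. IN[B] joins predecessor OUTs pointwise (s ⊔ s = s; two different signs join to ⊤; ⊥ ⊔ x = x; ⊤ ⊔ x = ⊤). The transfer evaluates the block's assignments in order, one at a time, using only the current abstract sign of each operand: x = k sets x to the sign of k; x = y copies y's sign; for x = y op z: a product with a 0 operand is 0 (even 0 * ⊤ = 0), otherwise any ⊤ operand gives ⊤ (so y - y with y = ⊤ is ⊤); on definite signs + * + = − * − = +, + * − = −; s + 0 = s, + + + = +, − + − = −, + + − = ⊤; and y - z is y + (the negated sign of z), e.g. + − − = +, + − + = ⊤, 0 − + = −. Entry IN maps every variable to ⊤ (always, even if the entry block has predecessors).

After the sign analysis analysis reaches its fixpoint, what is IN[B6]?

Per-block solution:
  B0:   IN=(all ⊤)   OUT={a:+, b:+, d:0; rest ⊤}
  B1:   IN={a:+, b:+, d:0; rest ⊤}   OUT={a:+, b:+; rest ⊤}
  B2:   IN={a:+, b:+; rest ⊤}   OUT={b:+; rest ⊤}
  B3:   IN={b:+; rest ⊤}   OUT={b:+, f:+; rest ⊤}
  B4:   IN={b:+, f:+; rest ⊤}   OUT={b:+, f:+; rest ⊤}
  B5:   IN={b:+, f:+; rest ⊤}   OUT={b:+, f:+; rest ⊤}
  B6:   IN={b:+, f:+; rest ⊤}   OUT={b:+; rest ⊤}
  B7:   IN={b:+; rest ⊤}   OUT={b:+; rest ⊤}

Merge at B6: IN[B6] = OUT[B5] = {a: ⊤, b: +, c: ⊤, d: ⊤, e: ⊤, f: +}

Answer: {a: ⊤, b: +, c: ⊤, d: ⊤, e: ⊤, f: +}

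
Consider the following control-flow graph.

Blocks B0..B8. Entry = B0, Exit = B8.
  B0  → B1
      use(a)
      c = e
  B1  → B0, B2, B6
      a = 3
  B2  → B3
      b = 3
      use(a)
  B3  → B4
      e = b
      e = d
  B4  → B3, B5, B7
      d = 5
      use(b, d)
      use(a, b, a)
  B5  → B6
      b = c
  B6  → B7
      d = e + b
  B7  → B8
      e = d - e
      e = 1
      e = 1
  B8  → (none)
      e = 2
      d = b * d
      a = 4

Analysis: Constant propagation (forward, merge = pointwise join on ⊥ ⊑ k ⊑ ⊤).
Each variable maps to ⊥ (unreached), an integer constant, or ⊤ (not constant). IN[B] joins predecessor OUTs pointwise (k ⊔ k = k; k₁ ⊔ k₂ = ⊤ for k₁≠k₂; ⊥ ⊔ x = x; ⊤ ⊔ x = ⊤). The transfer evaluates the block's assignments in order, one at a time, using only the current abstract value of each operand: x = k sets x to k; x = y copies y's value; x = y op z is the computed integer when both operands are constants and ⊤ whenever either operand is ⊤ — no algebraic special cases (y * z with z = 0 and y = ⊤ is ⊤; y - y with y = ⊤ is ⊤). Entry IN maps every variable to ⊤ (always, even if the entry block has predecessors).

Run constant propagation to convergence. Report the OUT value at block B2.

Converged values:
  B0:   IN=(all ⊤)   OUT=(all ⊤)
  B1:   IN=(all ⊤)   OUT={a:3; rest ⊤}
  B2:   IN={a:3; rest ⊤}   OUT={a:3, b:3; rest ⊤}
  B3:   IN={a:3, b:3; rest ⊤}   OUT={a:3, b:3; rest ⊤}
  B4:   IN={a:3, b:3; rest ⊤}   OUT={a:3, b:3, d:5; rest ⊤}
  B5:   IN={a:3, b:3, d:5; rest ⊤}   OUT={a:3, d:5; rest ⊤}
  B6:   IN={a:3; rest ⊤}   OUT={a:3; rest ⊤}
  B7:   IN={a:3; rest ⊤}   OUT={a:3, e:1; rest ⊤}
  B8:   IN={a:3, e:1; rest ⊤}   OUT={a:4, e:2; rest ⊤}

Merge at B2: IN[B2] = OUT[B1] = {a: 3, b: ⊤, c: ⊤, d: ⊤, e: ⊤, f: ⊤}
Applying B2's transfer function to that IN value gives OUT[B2] (row B2 above).

Answer: {a: 3, b: 3, c: ⊤, d: ⊤, e: ⊤, f: ⊤}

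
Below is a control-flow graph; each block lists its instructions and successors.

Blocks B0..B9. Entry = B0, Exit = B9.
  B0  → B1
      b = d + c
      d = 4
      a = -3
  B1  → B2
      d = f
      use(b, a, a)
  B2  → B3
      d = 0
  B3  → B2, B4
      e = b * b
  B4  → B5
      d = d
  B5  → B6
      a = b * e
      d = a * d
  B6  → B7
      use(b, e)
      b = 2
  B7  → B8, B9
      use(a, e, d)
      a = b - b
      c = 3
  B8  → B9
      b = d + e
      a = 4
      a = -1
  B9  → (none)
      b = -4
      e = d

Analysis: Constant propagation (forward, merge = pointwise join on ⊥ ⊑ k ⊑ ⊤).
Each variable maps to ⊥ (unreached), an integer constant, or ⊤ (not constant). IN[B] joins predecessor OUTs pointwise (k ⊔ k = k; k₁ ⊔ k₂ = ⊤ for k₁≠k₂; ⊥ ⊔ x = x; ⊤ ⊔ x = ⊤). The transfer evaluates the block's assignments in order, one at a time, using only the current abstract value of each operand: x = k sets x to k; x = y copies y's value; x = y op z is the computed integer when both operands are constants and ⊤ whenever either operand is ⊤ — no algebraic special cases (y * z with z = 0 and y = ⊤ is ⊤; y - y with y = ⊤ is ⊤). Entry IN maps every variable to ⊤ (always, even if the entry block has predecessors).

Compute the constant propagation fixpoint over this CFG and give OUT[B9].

Answer: {a: ⊤, b: -4, c: 3, d: ⊤, e: ⊤, f: ⊤}

Derivation:
Per-block solution:
  B0:   IN=(all ⊤)   OUT={a:-3, d:4; rest ⊤}
  B1:   IN={a:-3, d:4; rest ⊤}   OUT={a:-3; rest ⊤}
  B2:   IN={a:-3; rest ⊤}   OUT={a:-3, d:0; rest ⊤}
  B3:   IN={a:-3, d:0; rest ⊤}   OUT={a:-3, d:0; rest ⊤}
  B4:   IN={a:-3, d:0; rest ⊤}   OUT={a:-3, d:0; rest ⊤}
  B5:   IN={a:-3, d:0; rest ⊤}   OUT=(all ⊤)
  B6:   IN=(all ⊤)   OUT={b:2; rest ⊤}
  B7:   IN={b:2; rest ⊤}   OUT={a:0, b:2, c:3; rest ⊤}
  B8:   IN={a:0, b:2, c:3; rest ⊤}   OUT={a:-1, c:3; rest ⊤}
  B9:   IN={c:3; rest ⊤}   OUT={b:-4, c:3; rest ⊤}

Merge at B9: IN[B9] = OUT[B7] ⊔ OUT[B8] = {a: ⊤, b: ⊤, c: 3, d: ⊤, e: ⊤, f: ⊤}
Applying B9's transfer function to that IN value gives OUT[B9] (row B9 above).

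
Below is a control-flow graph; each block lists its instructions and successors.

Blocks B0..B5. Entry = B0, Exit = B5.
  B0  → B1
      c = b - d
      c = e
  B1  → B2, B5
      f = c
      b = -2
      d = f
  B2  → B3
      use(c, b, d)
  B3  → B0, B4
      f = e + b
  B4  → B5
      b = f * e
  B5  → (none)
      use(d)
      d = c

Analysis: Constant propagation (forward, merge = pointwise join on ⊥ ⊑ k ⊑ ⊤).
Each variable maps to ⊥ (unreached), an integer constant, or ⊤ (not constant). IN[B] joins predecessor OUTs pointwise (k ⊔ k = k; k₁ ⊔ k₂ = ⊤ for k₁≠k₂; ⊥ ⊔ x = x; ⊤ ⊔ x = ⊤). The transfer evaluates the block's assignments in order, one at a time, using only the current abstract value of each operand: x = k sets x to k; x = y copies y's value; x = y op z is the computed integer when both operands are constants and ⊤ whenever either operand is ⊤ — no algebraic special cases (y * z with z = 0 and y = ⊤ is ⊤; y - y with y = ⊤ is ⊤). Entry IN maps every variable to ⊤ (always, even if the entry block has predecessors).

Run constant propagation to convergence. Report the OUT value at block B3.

Answer: {a: ⊤, b: -2, c: ⊤, d: ⊤, e: ⊤, f: ⊤}

Trace:
Per-block solution:
  B0:  IN=(all ⊤)  OUT=(all ⊤)
  B1:  IN=(all ⊤)  OUT={b:-2; rest ⊤}
  B2:  IN={b:-2; rest ⊤}  OUT={b:-2; rest ⊤}
  B3:  IN={b:-2; rest ⊤}  OUT={b:-2; rest ⊤}
  B4:  IN={b:-2; rest ⊤}  OUT=(all ⊤)
  B5:  IN=(all ⊤)  OUT=(all ⊤)

Merge at B3: IN[B3] = OUT[B2] = {a: ⊤, b: -2, c: ⊤, d: ⊤, e: ⊤, f: ⊤}
Applying B3's transfer function to that IN value gives OUT[B3] (row B3 above).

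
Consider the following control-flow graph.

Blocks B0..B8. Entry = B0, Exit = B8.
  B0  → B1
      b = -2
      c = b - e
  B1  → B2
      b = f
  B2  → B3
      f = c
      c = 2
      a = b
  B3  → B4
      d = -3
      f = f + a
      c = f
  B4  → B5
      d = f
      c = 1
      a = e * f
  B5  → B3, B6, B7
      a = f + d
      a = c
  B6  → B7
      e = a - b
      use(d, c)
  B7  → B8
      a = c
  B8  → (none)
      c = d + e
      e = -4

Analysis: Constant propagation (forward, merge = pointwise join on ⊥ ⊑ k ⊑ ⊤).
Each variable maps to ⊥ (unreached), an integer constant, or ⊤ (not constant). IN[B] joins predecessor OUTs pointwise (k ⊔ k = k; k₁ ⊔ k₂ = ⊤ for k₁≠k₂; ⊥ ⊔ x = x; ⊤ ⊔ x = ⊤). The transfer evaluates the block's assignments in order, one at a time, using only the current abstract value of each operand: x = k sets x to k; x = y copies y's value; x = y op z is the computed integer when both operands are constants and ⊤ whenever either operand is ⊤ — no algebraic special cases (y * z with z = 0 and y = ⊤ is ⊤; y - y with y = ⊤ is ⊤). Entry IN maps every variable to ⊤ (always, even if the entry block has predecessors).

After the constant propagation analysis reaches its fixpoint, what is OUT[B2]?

Answer: {a: ⊤, b: ⊤, c: 2, d: ⊤, e: ⊤, f: ⊤}

Trace:
Converged values:
  B0:  IN=(all ⊤)  OUT={b:-2; rest ⊤}
  B1:  IN={b:-2; rest ⊤}  OUT=(all ⊤)
  B2:  IN=(all ⊤)  OUT={c:2; rest ⊤}
  B3:  IN=(all ⊤)  OUT={d:-3; rest ⊤}
  B4:  IN={d:-3; rest ⊤}  OUT={c:1; rest ⊤}
  B5:  IN={c:1; rest ⊤}  OUT={a:1, c:1; rest ⊤}
  B6:  IN={a:1, c:1; rest ⊤}  OUT={a:1, c:1; rest ⊤}
  B7:  IN={a:1, c:1; rest ⊤}  OUT={a:1, c:1; rest ⊤}
  B8:  IN={a:1, c:1; rest ⊤}  OUT={a:1, e:-4; rest ⊤}

Merge at B2: IN[B2] = OUT[B1] = {a: ⊤, b: ⊤, c: ⊤, d: ⊤, e: ⊤, f: ⊤}
Applying B2's transfer function to that IN value gives OUT[B2] (row B2 above).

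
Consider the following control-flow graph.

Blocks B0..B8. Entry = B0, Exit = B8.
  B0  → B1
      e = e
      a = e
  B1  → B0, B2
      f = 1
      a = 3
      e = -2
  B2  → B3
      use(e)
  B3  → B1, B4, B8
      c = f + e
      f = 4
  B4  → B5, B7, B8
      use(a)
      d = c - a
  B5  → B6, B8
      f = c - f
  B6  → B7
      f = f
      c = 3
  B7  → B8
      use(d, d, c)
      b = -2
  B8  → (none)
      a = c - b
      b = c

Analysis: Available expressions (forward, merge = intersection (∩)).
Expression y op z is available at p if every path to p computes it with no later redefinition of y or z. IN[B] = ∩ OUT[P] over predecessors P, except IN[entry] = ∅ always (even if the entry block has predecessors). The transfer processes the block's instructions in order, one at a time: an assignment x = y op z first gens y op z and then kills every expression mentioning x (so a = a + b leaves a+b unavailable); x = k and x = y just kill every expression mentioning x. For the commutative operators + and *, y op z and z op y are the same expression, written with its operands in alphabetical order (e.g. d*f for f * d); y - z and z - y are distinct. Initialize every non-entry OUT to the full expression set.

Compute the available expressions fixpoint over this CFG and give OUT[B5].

Fixpoint table:
  B0:   IN={}   OUT={}
  B1:   IN={}   OUT={}
  B2:   IN={}   OUT={}
  B3:   IN={}   OUT={}
  B4:   IN={}   OUT={c-a}
  B5:   IN={c-a}   OUT={c-a}
  B6:   IN={c-a}   OUT={}
  B7:   IN={}   OUT={}
  B8:   IN={}   OUT={}

Merge at B5: IN[B5] = OUT[B4] = {c-a}
Applying B5's transfer function to that IN value gives OUT[B5] (row B5 above).

Answer: {c-a}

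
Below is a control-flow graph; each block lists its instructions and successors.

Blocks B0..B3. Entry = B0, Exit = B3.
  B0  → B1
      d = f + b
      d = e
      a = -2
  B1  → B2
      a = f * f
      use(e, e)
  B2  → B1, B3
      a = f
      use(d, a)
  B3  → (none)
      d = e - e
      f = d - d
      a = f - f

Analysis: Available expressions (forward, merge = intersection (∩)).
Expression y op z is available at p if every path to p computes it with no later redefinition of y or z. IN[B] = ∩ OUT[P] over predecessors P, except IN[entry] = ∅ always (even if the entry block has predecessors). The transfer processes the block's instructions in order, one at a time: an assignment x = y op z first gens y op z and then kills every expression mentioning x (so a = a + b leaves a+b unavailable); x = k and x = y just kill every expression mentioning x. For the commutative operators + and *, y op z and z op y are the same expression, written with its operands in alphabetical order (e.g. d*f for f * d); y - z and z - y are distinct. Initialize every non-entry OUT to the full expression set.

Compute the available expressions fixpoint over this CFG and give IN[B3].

Answer: {b+f, f*f}

Derivation:
Fixpoint table:
  B0:  IN={}  OUT={b+f}
  B1:  IN={b+f}  OUT={b+f, f*f}
  B2:  IN={b+f, f*f}  OUT={b+f, f*f}
  B3:  IN={b+f, f*f}  OUT={d-d, e-e, f-f}

Merge at B3: IN[B3] = OUT[B2] = {b+f, f*f}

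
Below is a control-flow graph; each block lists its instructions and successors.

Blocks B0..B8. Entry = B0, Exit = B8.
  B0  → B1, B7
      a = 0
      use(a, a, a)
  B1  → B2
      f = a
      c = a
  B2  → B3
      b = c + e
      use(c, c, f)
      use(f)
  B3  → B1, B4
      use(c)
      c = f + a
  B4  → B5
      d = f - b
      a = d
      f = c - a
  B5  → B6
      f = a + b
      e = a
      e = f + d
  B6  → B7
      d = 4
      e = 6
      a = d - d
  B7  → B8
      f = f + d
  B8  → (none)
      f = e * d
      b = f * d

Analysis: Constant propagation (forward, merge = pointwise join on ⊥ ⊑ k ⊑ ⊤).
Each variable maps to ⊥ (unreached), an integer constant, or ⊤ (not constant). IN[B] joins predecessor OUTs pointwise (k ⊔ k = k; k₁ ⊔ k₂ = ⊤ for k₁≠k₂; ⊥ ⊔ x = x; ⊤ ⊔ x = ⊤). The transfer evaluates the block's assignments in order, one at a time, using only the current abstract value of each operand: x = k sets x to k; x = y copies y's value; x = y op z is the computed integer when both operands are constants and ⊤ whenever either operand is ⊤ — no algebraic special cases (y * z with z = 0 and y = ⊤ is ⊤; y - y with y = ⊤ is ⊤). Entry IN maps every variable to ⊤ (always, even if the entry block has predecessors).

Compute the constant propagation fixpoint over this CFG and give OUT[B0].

Answer: {a: 0, b: ⊤, c: ⊤, d: ⊤, e: ⊤, f: ⊤}

Derivation:
Per-block solution:
  B0:   IN=(all ⊤)   OUT={a:0; rest ⊤}
  B1:   IN={a:0; rest ⊤}   OUT={a:0, c:0, f:0; rest ⊤}
  B2:   IN={a:0, c:0, f:0; rest ⊤}   OUT={a:0, c:0, f:0; rest ⊤}
  B3:   IN={a:0, c:0, f:0; rest ⊤}   OUT={a:0, c:0, f:0; rest ⊤}
  B4:   IN={a:0, c:0, f:0; rest ⊤}   OUT={c:0; rest ⊤}
  B5:   IN={c:0; rest ⊤}   OUT={c:0; rest ⊤}
  B6:   IN={c:0; rest ⊤}   OUT={a:0, c:0, d:4, e:6; rest ⊤}
  B7:   IN={a:0; rest ⊤}   OUT={a:0; rest ⊤}
  B8:   IN={a:0; rest ⊤}   OUT={a:0; rest ⊤}

B0 is the boundary node: IN[B0] = {a: ⊤, b: ⊤, c: ⊤, d: ⊤, e: ⊤, f: ⊤}
Applying B0's transfer function to that IN value gives OUT[B0] (row B0 above).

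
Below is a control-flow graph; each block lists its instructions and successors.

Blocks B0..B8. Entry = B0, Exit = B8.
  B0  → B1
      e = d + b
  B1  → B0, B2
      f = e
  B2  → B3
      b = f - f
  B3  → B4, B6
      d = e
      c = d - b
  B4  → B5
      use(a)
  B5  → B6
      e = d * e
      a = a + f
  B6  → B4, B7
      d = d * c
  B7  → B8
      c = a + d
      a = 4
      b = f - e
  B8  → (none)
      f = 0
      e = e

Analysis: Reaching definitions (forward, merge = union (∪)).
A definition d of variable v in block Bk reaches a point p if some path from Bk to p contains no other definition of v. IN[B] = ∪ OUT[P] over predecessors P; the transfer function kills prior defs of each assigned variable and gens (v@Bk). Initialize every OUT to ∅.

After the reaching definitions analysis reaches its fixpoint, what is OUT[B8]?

Answer: {a@B7, b@B7, c@B7, d@B6, e@B8, f@B8}

Trace:
Converged values:
  B0: | IN={e@B0, f@B1} | OUT={e@B0, f@B1}
  B1: | IN={e@B0, f@B1} | OUT={e@B0, f@B1}
  B2: | IN={e@B0, f@B1} | OUT={b@B2, e@B0, f@B1}
  B3: | IN={b@B2, e@B0, f@B1} | OUT={b@B2, c@B3, d@B3, e@B0, f@B1}
  B4: | IN={a@B5, b@B2, c@B3, d@B3, d@B6, e@B0, e@B5, f@B1} | OUT={a@B5, b@B2, c@B3, d@B3, d@B6, e@B0, e@B5, f@B1}
  B5: | IN={a@B5, b@B2, c@B3, d@B3, d@B6, e@B0, e@B5, f@B1} | OUT={a@B5, b@B2, c@B3, d@B3, d@B6, e@B5, f@B1}
  B6: | IN={a@B5, b@B2, c@B3, d@B3, d@B6, e@B0, e@B5, f@B1} | OUT={a@B5, b@B2, c@B3, d@B6, e@B0, e@B5, f@B1}
  B7: | IN={a@B5, b@B2, c@B3, d@B6, e@B0, e@B5, f@B1} | OUT={a@B7, b@B7, c@B7, d@B6, e@B0, e@B5, f@B1}
  B8: | IN={a@B7, b@B7, c@B7, d@B6, e@B0, e@B5, f@B1} | OUT={a@B7, b@B7, c@B7, d@B6, e@B8, f@B8}

Merge at B8: IN[B8] = OUT[B7] = {a@B7, b@B7, c@B7, d@B6, e@B0, e@B5, f@B1}
Applying B8's transfer function to that IN value gives OUT[B8] (row B8 above).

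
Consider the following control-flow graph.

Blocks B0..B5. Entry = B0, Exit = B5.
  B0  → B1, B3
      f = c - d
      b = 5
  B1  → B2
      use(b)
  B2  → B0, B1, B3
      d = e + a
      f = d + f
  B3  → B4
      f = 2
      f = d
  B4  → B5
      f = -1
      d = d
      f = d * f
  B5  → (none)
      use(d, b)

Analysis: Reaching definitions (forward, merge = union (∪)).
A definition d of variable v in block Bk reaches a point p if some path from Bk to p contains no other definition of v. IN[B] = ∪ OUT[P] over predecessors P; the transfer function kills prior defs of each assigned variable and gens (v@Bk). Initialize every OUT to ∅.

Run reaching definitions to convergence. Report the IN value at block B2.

Answer: {b@B0, d@B2, f@B0, f@B2}

Derivation:
Fixpoint table:
  B0: | IN={b@B0, d@B2, f@B2} | OUT={b@B0, d@B2, f@B0}
  B1: | IN={b@B0, d@B2, f@B0, f@B2} | OUT={b@B0, d@B2, f@B0, f@B2}
  B2: | IN={b@B0, d@B2, f@B0, f@B2} | OUT={b@B0, d@B2, f@B2}
  B3: | IN={b@B0, d@B2, f@B0, f@B2} | OUT={b@B0, d@B2, f@B3}
  B4: | IN={b@B0, d@B2, f@B3} | OUT={b@B0, d@B4, f@B4}
  B5: | IN={b@B0, d@B4, f@B4} | OUT={b@B0, d@B4, f@B4}

Merge at B2: IN[B2] = OUT[B1] = {b@B0, d@B2, f@B0, f@B2}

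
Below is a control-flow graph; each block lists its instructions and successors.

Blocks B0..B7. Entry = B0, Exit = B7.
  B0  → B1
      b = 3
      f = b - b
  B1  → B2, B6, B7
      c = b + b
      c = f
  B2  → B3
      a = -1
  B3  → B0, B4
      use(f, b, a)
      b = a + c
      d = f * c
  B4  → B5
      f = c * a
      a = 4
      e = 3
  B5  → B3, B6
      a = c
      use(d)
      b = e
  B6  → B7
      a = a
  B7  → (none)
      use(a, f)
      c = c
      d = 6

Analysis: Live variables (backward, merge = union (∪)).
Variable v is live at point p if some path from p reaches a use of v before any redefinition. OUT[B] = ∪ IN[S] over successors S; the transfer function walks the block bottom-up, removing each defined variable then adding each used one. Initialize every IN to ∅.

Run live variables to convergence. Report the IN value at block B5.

Answer: {c, d, e, f}

Trace:
Fixpoint table:
  B0:  IN={a}  OUT={a, b, f}
  B1:  IN={a, b, f}  OUT={a, b, c, f}
  B2:  IN={b, c, f}  OUT={a, b, c, f}
  B3:  IN={a, b, c, f}  OUT={a, c, d}
  B4:  IN={a, c, d}  OUT={c, d, e, f}
  B5:  IN={c, d, e, f}  OUT={a, b, c, f}
  B6:  IN={a, c, f}  OUT={a, c, f}
  B7:  IN={a, c, f}  OUT={}

Merge at B5: OUT[B5] = IN[B3] ⊔ IN[B6] = {a, b, c, f}
Applying B5's transfer function to that OUT value gives IN[B5] (row B5 above).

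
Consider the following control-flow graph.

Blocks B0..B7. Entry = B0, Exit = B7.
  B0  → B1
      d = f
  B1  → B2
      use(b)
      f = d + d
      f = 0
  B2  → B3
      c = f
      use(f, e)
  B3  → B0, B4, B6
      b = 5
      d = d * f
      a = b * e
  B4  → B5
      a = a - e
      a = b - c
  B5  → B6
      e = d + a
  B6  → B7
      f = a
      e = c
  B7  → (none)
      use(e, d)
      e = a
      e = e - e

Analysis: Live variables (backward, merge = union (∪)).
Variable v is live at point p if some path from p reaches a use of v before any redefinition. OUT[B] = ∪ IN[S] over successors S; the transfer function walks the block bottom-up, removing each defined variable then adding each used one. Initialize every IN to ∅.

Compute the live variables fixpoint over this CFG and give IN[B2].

Per-block solution:
  B0:   IN={b, e, f}   OUT={b, d, e}
  B1:   IN={b, d, e}   OUT={d, e, f}
  B2:   IN={d, e, f}   OUT={c, d, e, f}
  B3:   IN={c, d, e, f}   OUT={a, b, c, d, e, f}
  B4:   IN={a, b, c, d, e}   OUT={a, c, d}
  B5:   IN={a, c, d}   OUT={a, c, d}
  B6:   IN={a, c, d}   OUT={a, d, e}
  B7:   IN={a, d, e}   OUT={}

Merge at B2: OUT[B2] = IN[B3] = {c, d, e, f}
Applying B2's transfer function to that OUT value gives IN[B2] (row B2 above).

Answer: {d, e, f}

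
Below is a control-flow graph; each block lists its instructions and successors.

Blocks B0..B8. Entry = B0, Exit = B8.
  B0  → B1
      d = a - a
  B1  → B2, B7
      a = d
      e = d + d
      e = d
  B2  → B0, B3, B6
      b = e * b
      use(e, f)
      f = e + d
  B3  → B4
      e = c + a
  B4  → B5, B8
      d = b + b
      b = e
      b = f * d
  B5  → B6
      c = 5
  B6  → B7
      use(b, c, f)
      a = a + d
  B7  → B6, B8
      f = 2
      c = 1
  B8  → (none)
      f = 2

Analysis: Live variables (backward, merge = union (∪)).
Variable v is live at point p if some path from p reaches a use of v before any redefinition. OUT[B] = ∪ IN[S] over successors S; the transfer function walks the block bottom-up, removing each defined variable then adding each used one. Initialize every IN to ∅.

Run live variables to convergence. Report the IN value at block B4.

Fixpoint table:
  B0:   IN={a, b, c, f}   OUT={b, c, d, f}
  B1:   IN={b, c, d, f}   OUT={a, b, c, d, e, f}
  B2:   IN={a, b, c, d, e, f}   OUT={a, b, c, d, f}
  B3:   IN={a, b, c, f}   OUT={a, b, e, f}
  B4:   IN={a, b, e, f}   OUT={a, b, d, f}
  B5:   IN={a, b, d, f}   OUT={a, b, c, d, f}
  B6:   IN={a, b, c, d, f}   OUT={a, b, d}
  B7:   IN={a, b, d}   OUT={a, b, c, d, f}
  B8:   IN={}   OUT={}

Merge at B4: OUT[B4] = IN[B5] ⊔ IN[B8] = {a, b, d, f}
Applying B4's transfer function to that OUT value gives IN[B4] (row B4 above).

Answer: {a, b, e, f}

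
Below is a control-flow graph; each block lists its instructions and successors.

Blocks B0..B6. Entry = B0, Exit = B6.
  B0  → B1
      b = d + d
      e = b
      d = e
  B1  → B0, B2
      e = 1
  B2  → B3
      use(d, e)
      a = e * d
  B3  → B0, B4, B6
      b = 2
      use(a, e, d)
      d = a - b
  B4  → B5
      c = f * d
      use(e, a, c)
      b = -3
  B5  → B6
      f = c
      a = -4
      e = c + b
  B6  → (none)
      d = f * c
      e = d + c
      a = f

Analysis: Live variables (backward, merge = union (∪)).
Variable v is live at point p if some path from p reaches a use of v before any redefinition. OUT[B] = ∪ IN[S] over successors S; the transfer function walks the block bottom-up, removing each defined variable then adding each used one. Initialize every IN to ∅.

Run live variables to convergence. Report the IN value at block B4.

Answer: {a, d, e, f}

Working:
Fixpoint table:
  B0:   IN={c, d, f}   OUT={c, d, f}
  B1:   IN={c, d, f}   OUT={c, d, e, f}
  B2:   IN={c, d, e, f}   OUT={a, c, d, e, f}
  B3:   IN={a, c, d, e, f}   OUT={a, c, d, e, f}
  B4:   IN={a, d, e, f}   OUT={b, c}
  B5:   IN={b, c}   OUT={c, f}
  B6:   IN={c, f}   OUT={}

Merge at B4: OUT[B4] = IN[B5] = {b, c}
Applying B4's transfer function to that OUT value gives IN[B4] (row B4 above).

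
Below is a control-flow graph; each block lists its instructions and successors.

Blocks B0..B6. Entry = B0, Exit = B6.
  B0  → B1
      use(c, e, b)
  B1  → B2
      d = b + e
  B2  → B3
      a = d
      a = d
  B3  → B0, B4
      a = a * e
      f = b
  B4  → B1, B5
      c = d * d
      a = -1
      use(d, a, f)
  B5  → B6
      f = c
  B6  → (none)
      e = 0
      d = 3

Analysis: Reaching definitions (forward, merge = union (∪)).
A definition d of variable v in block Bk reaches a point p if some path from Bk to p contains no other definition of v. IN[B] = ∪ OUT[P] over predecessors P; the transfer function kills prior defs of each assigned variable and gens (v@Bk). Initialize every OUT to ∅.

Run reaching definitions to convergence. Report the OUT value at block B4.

Per-block solution:
  B0: | IN={a@B3, c@B4, d@B1, f@B3} | OUT={a@B3, c@B4, d@B1, f@B3}
  B1: | IN={a@B3, a@B4, c@B4, d@B1, f@B3} | OUT={a@B3, a@B4, c@B4, d@B1, f@B3}
  B2: | IN={a@B3, a@B4, c@B4, d@B1, f@B3} | OUT={a@B2, c@B4, d@B1, f@B3}
  B3: | IN={a@B2, c@B4, d@B1, f@B3} | OUT={a@B3, c@B4, d@B1, f@B3}
  B4: | IN={a@B3, c@B4, d@B1, f@B3} | OUT={a@B4, c@B4, d@B1, f@B3}
  B5: | IN={a@B4, c@B4, d@B1, f@B3} | OUT={a@B4, c@B4, d@B1, f@B5}
  B6: | IN={a@B4, c@B4, d@B1, f@B5} | OUT={a@B4, c@B4, d@B6, e@B6, f@B5}

Merge at B4: IN[B4] = OUT[B3] = {a@B3, c@B4, d@B1, f@B3}
Applying B4's transfer function to that IN value gives OUT[B4] (row B4 above).

Answer: {a@B4, c@B4, d@B1, f@B3}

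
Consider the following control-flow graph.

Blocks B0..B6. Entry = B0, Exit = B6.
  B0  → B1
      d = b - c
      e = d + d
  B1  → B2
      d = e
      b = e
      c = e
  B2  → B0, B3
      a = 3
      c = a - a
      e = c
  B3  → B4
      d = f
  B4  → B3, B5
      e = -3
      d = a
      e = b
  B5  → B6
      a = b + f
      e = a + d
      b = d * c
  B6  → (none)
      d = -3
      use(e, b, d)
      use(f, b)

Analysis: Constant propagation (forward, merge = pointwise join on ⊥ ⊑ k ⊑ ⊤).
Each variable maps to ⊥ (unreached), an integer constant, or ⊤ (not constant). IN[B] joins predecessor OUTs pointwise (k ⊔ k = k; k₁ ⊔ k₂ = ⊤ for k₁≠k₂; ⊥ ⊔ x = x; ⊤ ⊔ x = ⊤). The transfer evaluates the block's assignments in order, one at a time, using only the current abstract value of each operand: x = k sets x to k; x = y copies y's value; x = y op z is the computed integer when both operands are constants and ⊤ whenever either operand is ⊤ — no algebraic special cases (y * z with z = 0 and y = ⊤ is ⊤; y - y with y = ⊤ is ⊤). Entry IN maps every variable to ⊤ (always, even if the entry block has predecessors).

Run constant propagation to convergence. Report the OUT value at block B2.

Per-block solution:
  B0:  IN=(all ⊤)  OUT=(all ⊤)
  B1:  IN=(all ⊤)  OUT=(all ⊤)
  B2:  IN=(all ⊤)  OUT={a:3, c:0, e:0; rest ⊤}
  B3:  IN={a:3, c:0; rest ⊤}  OUT={a:3, c:0; rest ⊤}
  B4:  IN={a:3, c:0; rest ⊤}  OUT={a:3, c:0, d:3; rest ⊤}
  B5:  IN={a:3, c:0, d:3; rest ⊤}  OUT={b:0, c:0, d:3; rest ⊤}
  B6:  IN={b:0, c:0, d:3; rest ⊤}  OUT={b:0, c:0, d:-3; rest ⊤}

Merge at B2: IN[B2] = OUT[B1] = {a: ⊤, b: ⊤, c: ⊤, d: ⊤, e: ⊤, f: ⊤}
Applying B2's transfer function to that IN value gives OUT[B2] (row B2 above).

Answer: {a: 3, b: ⊤, c: 0, d: ⊤, e: 0, f: ⊤}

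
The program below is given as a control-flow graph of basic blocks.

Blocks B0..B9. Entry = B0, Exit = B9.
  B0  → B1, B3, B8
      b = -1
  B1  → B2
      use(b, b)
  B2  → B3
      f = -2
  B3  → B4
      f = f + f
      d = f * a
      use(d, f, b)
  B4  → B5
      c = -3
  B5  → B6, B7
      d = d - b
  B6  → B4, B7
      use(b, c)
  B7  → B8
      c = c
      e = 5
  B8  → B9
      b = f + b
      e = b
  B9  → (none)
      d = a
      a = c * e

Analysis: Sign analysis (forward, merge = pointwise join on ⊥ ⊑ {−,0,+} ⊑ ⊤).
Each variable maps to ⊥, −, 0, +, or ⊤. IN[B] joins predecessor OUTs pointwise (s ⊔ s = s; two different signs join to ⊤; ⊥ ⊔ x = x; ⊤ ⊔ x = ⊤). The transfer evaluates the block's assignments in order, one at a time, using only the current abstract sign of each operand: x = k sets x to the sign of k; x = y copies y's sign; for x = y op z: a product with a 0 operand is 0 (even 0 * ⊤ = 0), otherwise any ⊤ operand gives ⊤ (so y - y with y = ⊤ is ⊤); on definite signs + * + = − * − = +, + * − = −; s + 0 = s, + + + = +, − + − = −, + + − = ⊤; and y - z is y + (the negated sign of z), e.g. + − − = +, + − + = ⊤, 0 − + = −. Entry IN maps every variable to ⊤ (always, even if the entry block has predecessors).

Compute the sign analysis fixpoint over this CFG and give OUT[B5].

Fixpoint table:
  B0:   IN=(all ⊤)   OUT={b:-; rest ⊤}
  B1:   IN={b:-; rest ⊤}   OUT={b:-; rest ⊤}
  B2:   IN={b:-; rest ⊤}   OUT={b:-, f:-; rest ⊤}
  B3:   IN={b:-; rest ⊤}   OUT={b:-; rest ⊤}
  B4:   IN={b:-; rest ⊤}   OUT={b:-, c:-; rest ⊤}
  B5:   IN={b:-, c:-; rest ⊤}   OUT={b:-, c:-; rest ⊤}
  B6:   IN={b:-, c:-; rest ⊤}   OUT={b:-, c:-; rest ⊤}
  B7:   IN={b:-, c:-; rest ⊤}   OUT={b:-, c:-, e:+; rest ⊤}
  B8:   IN={b:-; rest ⊤}   OUT=(all ⊤)
  B9:   IN=(all ⊤)   OUT=(all ⊤)

Merge at B5: IN[B5] = OUT[B4] = {a: ⊤, b: -, c: -, d: ⊤, e: ⊤, f: ⊤}
Applying B5's transfer function to that IN value gives OUT[B5] (row B5 above).

Answer: {a: ⊤, b: -, c: -, d: ⊤, e: ⊤, f: ⊤}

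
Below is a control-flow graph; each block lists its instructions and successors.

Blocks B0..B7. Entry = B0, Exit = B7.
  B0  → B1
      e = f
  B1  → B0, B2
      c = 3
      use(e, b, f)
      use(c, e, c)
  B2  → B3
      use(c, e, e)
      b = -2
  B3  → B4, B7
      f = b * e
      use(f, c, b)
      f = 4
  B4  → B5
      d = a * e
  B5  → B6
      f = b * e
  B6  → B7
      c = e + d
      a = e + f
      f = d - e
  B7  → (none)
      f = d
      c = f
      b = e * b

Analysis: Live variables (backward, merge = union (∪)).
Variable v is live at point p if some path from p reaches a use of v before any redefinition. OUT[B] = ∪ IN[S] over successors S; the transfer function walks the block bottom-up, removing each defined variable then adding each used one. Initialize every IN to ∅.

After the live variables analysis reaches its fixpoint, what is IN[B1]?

Converged values:
  B0: | IN={a, b, d, f} | OUT={a, b, d, e, f}
  B1: | IN={a, b, d, e, f} | OUT={a, b, c, d, e, f}
  B2: | IN={a, c, d, e} | OUT={a, b, c, d, e}
  B3: | IN={a, b, c, d, e} | OUT={a, b, d, e}
  B4: | IN={a, b, e} | OUT={b, d, e}
  B5: | IN={b, d, e} | OUT={b, d, e, f}
  B6: | IN={b, d, e, f} | OUT={b, d, e}
  B7: | IN={b, d, e} | OUT={}

Merge at B1: OUT[B1] = IN[B0] ⊔ IN[B2] = {a, b, c, d, e, f}
Applying B1's transfer function to that OUT value gives IN[B1] (row B1 above).

Answer: {a, b, d, e, f}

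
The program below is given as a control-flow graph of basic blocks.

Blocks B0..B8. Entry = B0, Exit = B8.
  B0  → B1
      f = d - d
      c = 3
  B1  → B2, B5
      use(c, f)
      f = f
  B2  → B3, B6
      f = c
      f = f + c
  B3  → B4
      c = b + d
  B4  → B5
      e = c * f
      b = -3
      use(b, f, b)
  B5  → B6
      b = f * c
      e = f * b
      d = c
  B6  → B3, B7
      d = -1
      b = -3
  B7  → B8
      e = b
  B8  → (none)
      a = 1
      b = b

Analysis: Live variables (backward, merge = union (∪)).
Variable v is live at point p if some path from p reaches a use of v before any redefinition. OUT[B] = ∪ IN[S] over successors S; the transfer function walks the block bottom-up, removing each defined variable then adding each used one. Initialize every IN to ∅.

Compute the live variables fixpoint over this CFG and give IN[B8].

Answer: {b}

Working:
Converged values:
  B0:   IN={b, d}   OUT={b, c, d, f}
  B1:   IN={b, c, d, f}   OUT={b, c, d, f}
  B2:   IN={b, c, d}   OUT={b, d, f}
  B3:   IN={b, d, f}   OUT={c, f}
  B4:   IN={c, f}   OUT={c, f}
  B5:   IN={c, f}   OUT={f}
  B6:   IN={f}   OUT={b, d, f}
  B7:   IN={b}   OUT={b}
  B8:   IN={b}   OUT={}

B8 is the boundary node: OUT[B8] = {}
Applying B8's transfer function to that OUT value gives IN[B8] (row B8 above).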